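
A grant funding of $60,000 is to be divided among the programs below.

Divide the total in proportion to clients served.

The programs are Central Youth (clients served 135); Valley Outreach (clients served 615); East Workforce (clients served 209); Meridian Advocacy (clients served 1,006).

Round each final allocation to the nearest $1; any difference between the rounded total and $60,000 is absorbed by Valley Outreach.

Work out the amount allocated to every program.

Central Youth: $4,122 | Valley Outreach: $18,778 | East Workforce: $6,382 | Meridian Advocacy: $30,718

Clients served total: 1,965.
Unrounded shares: Central Youth 135/1,965 × $60,000 = 4,122.14; Valley Outreach 615/1,965 × $60,000 = 18,778.63; East Workforce 209/1,965 × $60,000 = 6,381.68; Meridian Advocacy 1,006/1,965 × $60,000 = 30,717.56.
Rounded to nearest $1: Central Youth $4,122; Valley Outreach $18,779; East Workforce $6,382; Meridian Advocacy $30,718. Sum = $60,001.
Difference $60,000 − $60,001 = −$1 applied to Valley Outreach: Valley Outreach becomes $18,778.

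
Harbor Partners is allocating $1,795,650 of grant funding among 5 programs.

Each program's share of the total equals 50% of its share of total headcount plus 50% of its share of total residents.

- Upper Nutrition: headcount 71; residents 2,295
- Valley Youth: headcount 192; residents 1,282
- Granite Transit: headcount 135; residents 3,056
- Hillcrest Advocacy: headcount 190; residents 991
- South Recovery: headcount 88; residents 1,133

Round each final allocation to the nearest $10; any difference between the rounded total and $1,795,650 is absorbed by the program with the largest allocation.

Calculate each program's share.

Totals — headcount 676, residents 8,757.
Composite weights (50% headcount + 50% residents): Upper Nutrition 0.1836; Valley Youth 0.2152; Granite Transit 0.2743; Hillcrest Advocacy 0.1971; South Recovery 0.1298.
Raw shares: Upper Nutrition 329,596.62; Valley Youth 386,442.59; Granite Transit 492,620.51; Hillcrest Advocacy 353,951.07; South Recovery 233,039.21.
At nearest $10: Upper Nutrition $329,600; Valley Youth $386,440; Granite Transit $492,620; Hillcrest Advocacy $353,950; South Recovery $233,040. Sum = $1,795,650.
Rounded total matches; no reconciliation needed.

Upper Nutrition: $329,600 | Valley Youth: $386,440 | Granite Transit: $492,620 | Hillcrest Advocacy: $353,950 | South Recovery: $233,040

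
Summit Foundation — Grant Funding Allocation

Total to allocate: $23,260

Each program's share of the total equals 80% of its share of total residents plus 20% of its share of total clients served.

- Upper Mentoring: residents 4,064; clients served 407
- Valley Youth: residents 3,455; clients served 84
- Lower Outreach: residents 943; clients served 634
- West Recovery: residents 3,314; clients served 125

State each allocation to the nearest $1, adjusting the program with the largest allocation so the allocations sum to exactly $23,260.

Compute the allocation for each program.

Residents total 11,776; clients served total 1,250.
Blended shares (80% residents + 20% clients served): Upper Mentoring 0.3412; Valley Youth 0.2482; Lower Outreach 0.1655; West Recovery 0.2451.
Raw shares: Upper Mentoring 7,936.47; Valley Youth 5,772.08; Lower Outreach 3,849.59; West Recovery 5,701.86.
After rounding ($1): Upper Mentoring $7,936; Valley Youth $5,772; Lower Outreach $3,850; West Recovery $5,702. Sum = $23,260.
Rounded total matches; no reconciliation needed.

Upper Mentoring: $7,936 · Valley Youth: $5,772 · Lower Outreach: $3,850 · West Recovery: $5,702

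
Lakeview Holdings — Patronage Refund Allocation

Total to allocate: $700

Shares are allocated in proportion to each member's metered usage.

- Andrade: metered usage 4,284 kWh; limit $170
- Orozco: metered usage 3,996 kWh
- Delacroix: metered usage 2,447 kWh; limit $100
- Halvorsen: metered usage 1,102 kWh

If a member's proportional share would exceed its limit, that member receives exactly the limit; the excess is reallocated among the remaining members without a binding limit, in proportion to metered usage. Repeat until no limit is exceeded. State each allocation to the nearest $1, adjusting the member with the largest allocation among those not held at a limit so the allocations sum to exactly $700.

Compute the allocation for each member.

Metered usage total: 11,829.
Unconstrained shares: Andrade 253.51; Orozco 236.47; Delacroix 144.81; Halvorsen 65.21.
Cap binds for Andrade ($170), Delacroix ($100); residual $430 reallocated over remaining metered usage 5,098.
Redistributed shares: Orozco 337.05 → $337; Halvorsen 92.95 → $93.

Andrade: $170 | Orozco: $337 | Delacroix: $100 | Halvorsen: $93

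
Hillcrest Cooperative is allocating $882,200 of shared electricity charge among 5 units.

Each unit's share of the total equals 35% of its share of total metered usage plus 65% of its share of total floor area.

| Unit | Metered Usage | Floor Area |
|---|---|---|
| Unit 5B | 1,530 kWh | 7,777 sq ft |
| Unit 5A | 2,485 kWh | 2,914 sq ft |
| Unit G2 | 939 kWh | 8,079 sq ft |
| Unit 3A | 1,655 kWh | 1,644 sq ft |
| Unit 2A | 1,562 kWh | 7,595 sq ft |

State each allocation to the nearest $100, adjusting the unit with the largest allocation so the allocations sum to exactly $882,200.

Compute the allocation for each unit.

Metered usage total 8,171; floor area total 28,009.
Composite weights (35% metered usage + 65% floor area): Unit 5B 0.2460; Unit 5A 0.1741; Unit G2 0.2277; Unit 3A 0.1090; Unit 2A 0.2432.
Proportional shares: Unit 5B 217,035.44; Unit 5A 153,562.98; Unit G2 200,885.29; Unit 3A 96,197.72; Unit 2A 214,518.58.
After rounding ($100): Unit 5B $217,000; Unit 5A $153,600; Unit G2 $200,900; Unit 3A $96,200; Unit 2A $214,500. Sum = $882,200.
Sum already equals the total — no adjustment.

Unit 5B: $217,000 · Unit 5A: $153,600 · Unit G2: $200,900 · Unit 3A: $96,200 · Unit 2A: $214,500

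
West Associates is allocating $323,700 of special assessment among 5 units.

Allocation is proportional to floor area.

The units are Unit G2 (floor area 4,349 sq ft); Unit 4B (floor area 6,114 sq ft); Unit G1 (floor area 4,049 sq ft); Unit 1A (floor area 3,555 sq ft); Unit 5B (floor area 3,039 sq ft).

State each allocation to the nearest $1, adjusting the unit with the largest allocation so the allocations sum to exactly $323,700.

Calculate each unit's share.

Total floor area = 21,106.
Raw shares: Unit G2 4,349/21,106 × $323,700 = 66,700.05; Unit 4B 6,114/21,106 × $323,700 = 93,769.63; Unit G1 4,049/21,106 × $323,700 = 62,098.99; Unit 1A 3,555/21,106 × $323,700 = 54,522.58; Unit 5B 3,039/21,106 × $323,700 = 46,608.75.
Rounded to nearest $1: Unit G2 $66,700; Unit 4B $93,770; Unit G1 $62,099; Unit 1A $54,523; Unit 5B $46,609. Sum = $323,701.
Difference $323,700 − $323,701 = −$1 applied to largest allocation (Unit 4B): Unit 4B becomes $93,769.

Unit G2: $66,700; Unit 4B: $93,769; Unit G1: $62,099; Unit 1A: $54,523; Unit 5B: $46,609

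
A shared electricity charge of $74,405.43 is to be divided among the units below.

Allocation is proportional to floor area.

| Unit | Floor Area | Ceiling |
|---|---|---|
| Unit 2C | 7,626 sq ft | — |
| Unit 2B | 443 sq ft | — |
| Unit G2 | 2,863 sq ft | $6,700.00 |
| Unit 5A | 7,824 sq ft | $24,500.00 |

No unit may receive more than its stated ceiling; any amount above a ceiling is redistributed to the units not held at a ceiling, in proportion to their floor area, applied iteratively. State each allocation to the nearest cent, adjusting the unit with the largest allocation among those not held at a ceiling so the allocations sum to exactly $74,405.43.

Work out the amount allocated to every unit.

Unit 2C: $40,833.39; Unit 2B: $2,372.04; Unit G2: $6,700.00; Unit 5A: $24,500.00

Combined floor area = 18,756.
Proportional shares (ignoring caps): Unit 2C 30,252.4957; Unit 2B 1,757.3899; Unit G2 11,357.5787; Unit 5A 31,037.9657.
Cap binds for Unit G2 ($6,700.00), Unit 5A ($24,500.00); remaining pool $43,205.43 reallocated over remaining floor area 8,069.
Shares after redistribution: Unit 2C 40,833.3882 → $40,833.39; Unit 2B 2,372.0418 → $2,372.04.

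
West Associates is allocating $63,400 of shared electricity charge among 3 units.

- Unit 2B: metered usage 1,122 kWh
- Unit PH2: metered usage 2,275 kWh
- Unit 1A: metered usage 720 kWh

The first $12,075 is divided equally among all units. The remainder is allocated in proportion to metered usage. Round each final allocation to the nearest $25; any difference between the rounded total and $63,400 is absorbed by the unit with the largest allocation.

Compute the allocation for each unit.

Equal tier: $12,075 ÷ 3 = $4,025 apiece.
Remainder $51,325 by metered usage (total 4,117): Unit 2B 13,987.53 → $14,000; Unit PH2 28,361.52 → $28,350; Unit 1A 8,975.95 → $8,975.
Totals: Unit 2B $4,025 + $14,000 = $18,025; Unit PH2 $4,025 + $28,350 = $32,375; Unit 1A $4,025 + $8,975 = $13,000.

Unit 2B: $18,025; Unit PH2: $32,375; Unit 1A: $13,000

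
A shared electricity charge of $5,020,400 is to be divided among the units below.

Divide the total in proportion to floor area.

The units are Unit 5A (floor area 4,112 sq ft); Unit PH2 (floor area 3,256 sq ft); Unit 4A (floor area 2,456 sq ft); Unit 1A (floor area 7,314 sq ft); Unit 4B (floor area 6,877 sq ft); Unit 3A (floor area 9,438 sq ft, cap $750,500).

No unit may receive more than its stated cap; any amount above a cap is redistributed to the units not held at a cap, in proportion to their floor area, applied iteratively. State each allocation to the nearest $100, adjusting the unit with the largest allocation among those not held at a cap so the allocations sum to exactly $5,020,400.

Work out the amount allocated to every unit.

Unit 5A: $731,100; Unit PH2: $578,900; Unit 4A: $436,700; Unit 1A: $1,300,500; Unit 4B: $1,222,700; Unit 3A: $750,500

Sum of floor area: 33,453.
Unconstrained shares: Unit 5A 617,101.15; Unit PH2 488,638.46; Unit 4A 368,579.87; Unit 1A 1,097,635.66; Unit 4B 1,032,053.65; Unit 3A 1,416,391.21.
Held at cap: Unit 3A ($750,500); remaining pool $4,269,900 reallocated over remaining floor area 24,015.
Remaining shares: Unit 5A 731,119.25 → $731,100; Unit PH2 578,921.27 → $578,900; Unit 4A 436,680.17 → $436,700; Unit 1A 1,300,439.25 → $1,300,400; Unit 4B 1,222,740.05 → $1,222,700.
Rounding difference +$100 applied to Unit 1A → $1,300,500.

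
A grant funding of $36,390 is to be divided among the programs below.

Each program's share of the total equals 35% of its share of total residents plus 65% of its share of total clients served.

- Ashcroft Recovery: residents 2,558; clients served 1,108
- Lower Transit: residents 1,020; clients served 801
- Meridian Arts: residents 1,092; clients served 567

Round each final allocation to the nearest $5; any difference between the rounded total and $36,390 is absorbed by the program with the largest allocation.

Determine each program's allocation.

Ashcroft Recovery: $17,560; Lower Transit: $10,435; Meridian Arts: $8,395

Residents total 4,670; clients served total 2,476.
Blended shares (35% residents + 65% clients served): Ashcroft Recovery 0.4826; Lower Transit 0.2867; Meridian Arts 0.2307.
Proportional shares: Ashcroft Recovery 17,561.28; Lower Transit 10,433.89; Meridian Arts 8,394.83.
After rounding ($5): Ashcroft Recovery $17,560; Lower Transit $10,435; Meridian Arts $8,395. Sum = $36,390.
Rounded total matches; no reconciliation needed.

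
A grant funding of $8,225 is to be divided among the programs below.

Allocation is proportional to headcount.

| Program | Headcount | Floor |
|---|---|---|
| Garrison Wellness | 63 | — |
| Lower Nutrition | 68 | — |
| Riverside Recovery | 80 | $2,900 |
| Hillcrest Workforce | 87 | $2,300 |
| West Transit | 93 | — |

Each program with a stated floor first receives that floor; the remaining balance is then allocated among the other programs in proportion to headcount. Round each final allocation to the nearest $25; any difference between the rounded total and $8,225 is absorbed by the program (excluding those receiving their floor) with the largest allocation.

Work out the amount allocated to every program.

Garrison Wellness: $850 | Lower Nutrition: $925 | Riverside Recovery: $2,900 | Hillcrest Workforce: $2,300 | West Transit: $1,250

Minimums first: Riverside Recovery $2,900; Hillcrest Workforce $2,300. Balance $3,025.
Balance split over remaining headcount 224: Garrison Wellness 850.78 → $850; Lower Nutrition 918.30 → $925; West Transit 1,255.92 → $1,250.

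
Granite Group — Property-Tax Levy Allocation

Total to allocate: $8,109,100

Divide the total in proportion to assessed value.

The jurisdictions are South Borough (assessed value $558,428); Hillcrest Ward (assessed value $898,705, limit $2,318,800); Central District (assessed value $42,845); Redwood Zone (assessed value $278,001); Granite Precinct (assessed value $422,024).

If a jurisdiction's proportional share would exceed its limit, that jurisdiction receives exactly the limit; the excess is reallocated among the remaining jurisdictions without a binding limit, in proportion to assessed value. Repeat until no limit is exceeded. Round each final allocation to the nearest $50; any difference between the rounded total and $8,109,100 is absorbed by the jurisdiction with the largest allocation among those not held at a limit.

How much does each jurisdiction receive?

South Borough: $2,484,800 | Hillcrest Ward: $2,318,800 | Central District: $190,650 | Redwood Zone: $1,237,000 | Granite Precinct: $1,877,850

Sum of assessed value: 2,200,003.
Unconstrained shares: South Borough 2,058,337.42; Hillcrest Ward 3,312,581.26; Central District 157,924.51; Redwood Zone 1,024,697.65; Granite Precinct 1,555,559.16.
Cap binds for Hillcrest Ward ($2,318,800); balance $5,790,300 reallocated over remaining assessed value 1,301,298.
Remaining shares: South Borough 2,484,800.29 → $2,484,800; Central District 190,644.57 → $190,650; Redwood Zone 1,237,002.74 → $1,237,000; Granite Precinct 1,877,852.40 → $1,877,850.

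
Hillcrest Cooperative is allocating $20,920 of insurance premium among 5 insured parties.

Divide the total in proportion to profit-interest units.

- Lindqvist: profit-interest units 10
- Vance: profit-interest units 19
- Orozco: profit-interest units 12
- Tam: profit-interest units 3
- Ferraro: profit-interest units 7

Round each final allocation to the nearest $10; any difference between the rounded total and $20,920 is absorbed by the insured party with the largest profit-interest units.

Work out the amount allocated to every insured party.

Lindqvist: $4,100; Vance: $7,800; Orozco: $4,920; Tam: $1,230; Ferraro: $2,870

Combined profit-interest units = 51.
Proportional shares: Lindqvist 10/51 × $20,920 = 4,101.96; Vance 19/51 × $20,920 = 7,793.73; Orozco 12/51 × $20,920 = 4,922.35; Tam 3/51 × $20,920 = 1,230.59; Ferraro 7/51 × $20,920 = 2,871.37.
Rounded to nearest $10: Lindqvist $4,100; Vance $7,790; Orozco $4,920; Tam $1,230; Ferraro $2,870. Sum = $20,910.
Difference $20,920 − $20,910 = +$10 applied to largest profit-interest units (Vance): Vance becomes $7,800.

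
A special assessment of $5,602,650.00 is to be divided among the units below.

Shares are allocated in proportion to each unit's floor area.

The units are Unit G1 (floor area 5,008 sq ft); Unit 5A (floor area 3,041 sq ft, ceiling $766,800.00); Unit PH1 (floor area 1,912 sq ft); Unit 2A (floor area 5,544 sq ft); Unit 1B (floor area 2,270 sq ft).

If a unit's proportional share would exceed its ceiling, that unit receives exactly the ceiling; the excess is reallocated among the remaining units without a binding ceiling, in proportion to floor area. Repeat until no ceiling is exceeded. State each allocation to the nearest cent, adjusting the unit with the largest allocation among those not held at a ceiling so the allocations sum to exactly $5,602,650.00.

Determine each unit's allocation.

Unit G1: $1,643,676.99 | Unit 5A: $766,800.00 | Unit PH1: $627,538.02 | Unit 2A: $1,819,597.70 | Unit 1B: $745,037.29

Floor area total: 17,775.
Proportional shares (ignoring caps): Unit G1 1,578,513.1477; Unit 5A 958,518.0675; Unit PH1 602,659.1730; Unit 2A 1,747,459.4430; Unit 1B 715,500.1688.
Cap binds for Unit 5A ($766,800.00); remaining pool $4,835,850.00 reallocated over remaining floor area 14,734.
Remaining shares: Unit G1 1,643,676.9920 → $1,643,676.99; Unit PH1 627,538.0209 → $627,538.02; Unit 2A 1,819,597.6924 → $1,819,597.69; Unit 1B 745,037.2947 → $745,037.29.
Rounding difference +$0.01 applied to Unit 2A → $1,819,597.70.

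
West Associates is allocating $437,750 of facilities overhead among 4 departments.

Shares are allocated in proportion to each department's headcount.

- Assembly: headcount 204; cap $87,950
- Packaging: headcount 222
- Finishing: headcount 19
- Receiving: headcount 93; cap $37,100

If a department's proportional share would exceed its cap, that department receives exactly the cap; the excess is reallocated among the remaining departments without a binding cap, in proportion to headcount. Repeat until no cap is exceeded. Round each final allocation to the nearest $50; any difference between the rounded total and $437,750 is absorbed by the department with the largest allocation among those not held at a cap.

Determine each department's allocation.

Headcount total: 538.
Pro-rata shares before constraints: Assembly 165,986.99; Packaging 180,632.90; Finishing 15,459.57; Receiving 75,670.54.
Capped: Assembly ($87,950), Receiving ($37,100); remaining pool $312,700 reallocated over remaining headcount 241.
Shares after redistribution: Packaging 288,047.30 → $288,050; Finishing 24,652.70 → $24,650.

Assembly: $87,950 | Packaging: $288,050 | Finishing: $24,650 | Receiving: $37,100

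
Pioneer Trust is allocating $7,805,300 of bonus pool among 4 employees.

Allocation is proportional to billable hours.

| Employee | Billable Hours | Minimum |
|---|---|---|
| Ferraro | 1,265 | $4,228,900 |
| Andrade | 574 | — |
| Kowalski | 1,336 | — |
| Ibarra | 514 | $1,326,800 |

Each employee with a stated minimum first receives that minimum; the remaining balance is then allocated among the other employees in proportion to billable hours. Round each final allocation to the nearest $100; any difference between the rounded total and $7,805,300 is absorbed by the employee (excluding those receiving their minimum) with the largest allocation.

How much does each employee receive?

Ferraro: $4,228,900 | Andrade: $676,100 | Kowalski: $1,573,500 | Ibarra: $1,326,800

Minimums first: Ferraro $4,228,900; Ibarra $1,326,800. Balance $2,249,600.
Balance split over remaining billable hours 1,910: Andrade 676,057.80 → $676,100; Kowalski 1,573,542.20 → $1,573,500.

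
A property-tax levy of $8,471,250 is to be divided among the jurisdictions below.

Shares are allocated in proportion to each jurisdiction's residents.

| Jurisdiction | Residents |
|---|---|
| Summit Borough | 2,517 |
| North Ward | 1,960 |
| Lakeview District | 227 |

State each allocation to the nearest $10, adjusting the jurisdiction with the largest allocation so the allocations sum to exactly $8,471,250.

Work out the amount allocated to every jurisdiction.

Summit Borough: $4,532,760; North Ward: $3,529,690; Lakeview District: $408,800

Residents total: 4,704.
Raw shares: Summit Borough 2,517/4,704 × $8,471,250 = 4,532,767.06; North Ward 1,960/4,704 × $8,471,250 = 3,529,687.50; Lakeview District 227/4,704 × $8,471,250 = 408,795.44.
At nearest $10: Summit Borough $4,532,770; North Ward $3,529,690; Lakeview District $408,800. Sum = $8,471,260.
Difference $8,471,250 − $8,471,260 = −$10 applied to largest allocation (Summit Borough): Summit Borough becomes $4,532,760.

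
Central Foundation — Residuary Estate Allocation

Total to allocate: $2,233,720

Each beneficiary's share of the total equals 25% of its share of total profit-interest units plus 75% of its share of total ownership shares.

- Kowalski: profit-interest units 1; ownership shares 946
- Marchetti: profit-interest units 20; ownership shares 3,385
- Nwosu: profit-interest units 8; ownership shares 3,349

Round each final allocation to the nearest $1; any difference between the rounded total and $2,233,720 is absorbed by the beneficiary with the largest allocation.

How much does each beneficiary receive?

Kowalski: $225,614; Marchetti: $1,123,516; Nwosu: $884,590

Totals — profit-interest units 29, ownership shares 7,680.
Composite weights (25% profit-interest units + 75% ownership shares): Kowalski 0.1010; Marchetti 0.5030; Nwosu 0.3960.
Proportional shares: Kowalski 225,613.54; Marchetti 1,123,516.93; Nwosu 884,589.53.
Rounded to nearest $1: Kowalski $225,614; Marchetti $1,123,517; Nwosu $884,590. Sum = $2,233,721.
Difference $2,233,720 − $2,233,721 = −$1 applied to largest allocation (Marchetti): Marchetti becomes $1,123,516.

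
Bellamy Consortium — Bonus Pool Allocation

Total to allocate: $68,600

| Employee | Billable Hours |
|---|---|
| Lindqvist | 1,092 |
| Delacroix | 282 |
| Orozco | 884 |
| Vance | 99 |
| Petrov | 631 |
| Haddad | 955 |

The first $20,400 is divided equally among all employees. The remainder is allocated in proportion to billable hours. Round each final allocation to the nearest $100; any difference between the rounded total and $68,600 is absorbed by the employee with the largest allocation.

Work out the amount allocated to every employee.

Equal tier: $20,400 ÷ 6 = $3,400 apiece.
Remainder $48,200 by billable hours (total 3,943): Lindqvist 13,348.82 → $13,300; Delacroix 3,447.22 → $3,400; Orozco 10,806.19 → $10,800; Vance 1,210.20 → $1,200; Petrov 7,713.47 → $7,700; Haddad 11,674.11 → $11,700.
Rounding difference +$100 on remainder applied to Lindqvist.
Totals: Lindqvist $3,400 + $13,400 = $16,800; Delacroix $3,400 + $3,400 = $6,800; Orozco $3,400 + $10,800 = $14,200; Vance $3,400 + $1,200 = $4,600; Petrov $3,400 + $7,700 = $11,100; Haddad $3,400 + $11,700 = $15,100.

Lindqvist: $16,800 | Delacroix: $6,800 | Orozco: $14,200 | Vance: $4,600 | Petrov: $11,100 | Haddad: $15,100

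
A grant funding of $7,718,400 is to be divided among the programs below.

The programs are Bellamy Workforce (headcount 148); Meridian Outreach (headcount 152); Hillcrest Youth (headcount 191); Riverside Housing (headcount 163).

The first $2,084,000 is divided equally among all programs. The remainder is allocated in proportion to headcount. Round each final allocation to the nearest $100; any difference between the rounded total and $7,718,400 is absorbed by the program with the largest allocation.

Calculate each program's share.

Equal tier: $2,084,000 ÷ 4 = $521,000 apiece.
Remainder $5,634,400 by headcount (total 654): Bellamy Workforce 1,275,063.00 → $1,275,100; Meridian Outreach 1,309,524.16 → $1,309,500; Hillcrest Youth 1,645,520.49 → $1,645,500; Riverside Housing 1,404,292.35 → $1,404,300.
Totals: Bellamy Workforce $521,000 + $1,275,100 = $1,796,100; Meridian Outreach $521,000 + $1,309,500 = $1,830,500; Hillcrest Youth $521,000 + $1,645,500 = $2,166,500; Riverside Housing $521,000 + $1,404,300 = $1,925,300.

Bellamy Workforce: $1,796,100; Meridian Outreach: $1,830,500; Hillcrest Youth: $2,166,500; Riverside Housing: $1,925,300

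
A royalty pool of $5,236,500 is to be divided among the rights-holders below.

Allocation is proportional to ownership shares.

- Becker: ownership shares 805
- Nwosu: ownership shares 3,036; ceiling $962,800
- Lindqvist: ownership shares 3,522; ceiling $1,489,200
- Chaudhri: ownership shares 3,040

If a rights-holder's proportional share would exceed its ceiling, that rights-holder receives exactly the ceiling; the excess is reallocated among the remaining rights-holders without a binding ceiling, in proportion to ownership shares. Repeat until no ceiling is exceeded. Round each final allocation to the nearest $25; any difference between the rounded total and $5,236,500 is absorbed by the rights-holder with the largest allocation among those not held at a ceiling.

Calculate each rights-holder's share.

Total ownership shares = 10,403.
Proportional shares (ignoring caps): Becker 405,208.35; Nwosu 1,528,214.36; Lindqvist 1,772,849.47; Chaudhri 1,530,227.82.
Held at cap: Nwosu ($962,800), Lindqvist ($1,489,200); remaining pool $2,784,500 reallocated over remaining ownership shares 3,845.
Shares after redistribution: Becker 582,970.74 → $582,975; Chaudhri 2,201,529.26 → $2,201,525.

Becker: $582,975 · Nwosu: $962,800 · Lindqvist: $1,489,200 · Chaudhri: $2,201,525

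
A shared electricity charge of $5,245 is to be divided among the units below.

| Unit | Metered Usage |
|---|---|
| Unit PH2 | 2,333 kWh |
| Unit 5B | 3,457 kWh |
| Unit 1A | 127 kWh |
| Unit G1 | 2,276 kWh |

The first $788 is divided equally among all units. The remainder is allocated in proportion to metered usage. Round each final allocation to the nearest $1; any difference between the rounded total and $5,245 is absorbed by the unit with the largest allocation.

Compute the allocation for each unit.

Unit PH2: $1,466 | Unit 5B: $2,078 | Unit 1A: $266 | Unit G1: $1,435

Equal tier: $788 ÷ 4 = $197 apiece.
Remainder $4,457 by metered usage (total 8,193): Unit PH2 1,269.15 → $1,269; Unit 5B 1,880.61 → $1,881; Unit 1A 69.09 → $69; Unit G1 1,238.15 → $1,238.
Totals: Unit PH2 $197 + $1,269 = $1,466; Unit 5B $197 + $1,881 = $2,078; Unit 1A $197 + $69 = $266; Unit G1 $197 + $1,238 = $1,435.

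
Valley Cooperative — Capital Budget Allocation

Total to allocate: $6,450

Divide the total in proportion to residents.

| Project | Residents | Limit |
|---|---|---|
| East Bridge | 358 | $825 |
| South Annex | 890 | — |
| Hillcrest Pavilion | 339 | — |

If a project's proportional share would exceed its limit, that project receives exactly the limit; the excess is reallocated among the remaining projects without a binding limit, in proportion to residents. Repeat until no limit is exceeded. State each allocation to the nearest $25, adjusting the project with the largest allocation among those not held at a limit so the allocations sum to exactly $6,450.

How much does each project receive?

East Bridge: $825 | South Annex: $4,075 | Hillcrest Pavilion: $1,550

Combined residents = 1,587.
Proportional shares (ignoring caps): East Bridge 1,455.01; South Annex 3,617.20; Hillcrest Pavilion 1,377.79.
Cap binds for East Bridge ($825); balance $5,625 reallocated over remaining residents 1,229.
Remaining shares: South Annex 4,073.43 → $4,075; Hillcrest Pavilion 1,551.57 → $1,550.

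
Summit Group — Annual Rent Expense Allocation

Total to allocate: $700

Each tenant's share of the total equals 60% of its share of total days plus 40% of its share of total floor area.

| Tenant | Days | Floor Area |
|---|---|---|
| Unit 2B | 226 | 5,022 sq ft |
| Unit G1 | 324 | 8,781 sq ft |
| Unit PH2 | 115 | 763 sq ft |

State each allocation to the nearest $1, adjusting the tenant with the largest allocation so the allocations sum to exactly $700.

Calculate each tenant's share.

Unit 2B: $239 · Unit G1: $374 · Unit PH2: $87

Days total 665; floor area total 14,566.
Combined weights (60% days + 40% floor area): Unit 2B 0.3418; Unit G1 0.5335; Unit PH2 0.1247.
Proportional shares: Unit 2B 239.27; Unit G1 373.43; Unit PH2 87.30.
After rounding ($1): Unit 2B $239; Unit G1 $373; Unit PH2 $87. Sum = $699.
Difference $700 − $699 = +$1 applied to largest allocation (Unit G1): Unit G1 becomes $374.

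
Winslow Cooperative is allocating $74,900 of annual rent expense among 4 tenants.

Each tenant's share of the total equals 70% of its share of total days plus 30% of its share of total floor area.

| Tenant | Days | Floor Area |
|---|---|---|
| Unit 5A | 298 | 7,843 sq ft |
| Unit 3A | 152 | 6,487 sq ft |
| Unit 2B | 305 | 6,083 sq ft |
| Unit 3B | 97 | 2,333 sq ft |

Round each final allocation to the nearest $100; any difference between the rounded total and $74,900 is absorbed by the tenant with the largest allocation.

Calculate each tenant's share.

Days total 852; floor area total 22,746.
Composite weights (70% days + 30% floor area): Unit 5A 0.3483; Unit 3A 0.2104; Unit 2B 0.3308; Unit 3B 0.1105.
Raw shares: Unit 5A 26,086.03; Unit 3A 15,762.00; Unit 2B 24,778.14; Unit 3B 8,273.83.
At nearest $100: Unit 5A $26,100; Unit 3A $15,800; Unit 2B $24,800; Unit 3B $8,300. Sum = $75,000.
Difference $74,900 − $75,000 = −$100 applied to largest allocation (Unit 5A): Unit 5A becomes $26,000.

Unit 5A: $26,000; Unit 3A: $15,800; Unit 2B: $24,800; Unit 3B: $8,300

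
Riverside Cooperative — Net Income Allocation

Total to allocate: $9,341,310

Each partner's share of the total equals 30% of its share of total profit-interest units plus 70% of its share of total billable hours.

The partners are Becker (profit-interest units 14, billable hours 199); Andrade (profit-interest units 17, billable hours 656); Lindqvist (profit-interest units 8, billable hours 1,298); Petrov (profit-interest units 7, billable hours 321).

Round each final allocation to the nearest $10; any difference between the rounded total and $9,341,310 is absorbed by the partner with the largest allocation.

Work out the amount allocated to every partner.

Profit-interest units total 46; billable hours total 2,474.
Blended shares (30% profit-interest units + 70% billable hours): Becker 0.1476; Andrade 0.2965; Lindqvist 0.4194; Petrov 0.1365.
Proportional shares: Becker 1,378,870.08; Andrade 2,769,510.77; Lindqvist 3,918,057.52; Petrov 1,274,871.62.
After rounding ($10): Becker $1,378,870; Andrade $2,769,510; Lindqvist $3,918,060; Petrov $1,274,870. Sum = $9,341,310.
Sum already equals the total — no adjustment.

Becker: $1,378,870 | Andrade: $2,769,510 | Lindqvist: $3,918,060 | Petrov: $1,274,870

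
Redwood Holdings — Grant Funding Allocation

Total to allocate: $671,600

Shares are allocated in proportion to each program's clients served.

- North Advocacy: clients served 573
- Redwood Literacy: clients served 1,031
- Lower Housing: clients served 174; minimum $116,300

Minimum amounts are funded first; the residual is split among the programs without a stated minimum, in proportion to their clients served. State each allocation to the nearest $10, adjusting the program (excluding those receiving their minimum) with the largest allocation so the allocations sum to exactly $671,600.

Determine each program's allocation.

Guaranteed amounts: Lower Housing $116,300. Residual $555,300.
Residual split over remaining clients served 1,604: North Advocacy 198,370.89 → $198,370; Redwood Literacy 356,929.11 → $356,930.

North Advocacy: $198,370 · Redwood Literacy: $356,930 · Lower Housing: $116,300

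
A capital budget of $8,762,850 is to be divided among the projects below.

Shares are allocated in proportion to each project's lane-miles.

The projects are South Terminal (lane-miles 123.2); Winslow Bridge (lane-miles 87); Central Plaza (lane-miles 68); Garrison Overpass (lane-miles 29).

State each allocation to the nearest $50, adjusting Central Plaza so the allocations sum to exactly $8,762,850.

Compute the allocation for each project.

South Terminal: $3,514,250; Winslow Bridge: $2,481,650; Central Plaza: $1,939,750; Garrison Overpass: $827,200

Combined lane-miles = 307.2.
Raw shares: South Terminal 123.2/307.2 × $8,762,850 = 3,514,267.97; Winslow Bridge 87/307.2 × $8,762,850 = 2,481,666.50; Central Plaza 68/307.2 × $8,762,850 = 1,939,693.36; Garrison Overpass 29/307.2 × $8,762,850 = 827,222.17.
Rounded to nearest $50: South Terminal $3,514,250; Winslow Bridge $2,481,650; Central Plaza $1,939,700; Garrison Overpass $827,200. Sum = $8,762,800.
Difference $8,762,850 − $8,762,800 = +$50 applied to Central Plaza: Central Plaza becomes $1,939,750.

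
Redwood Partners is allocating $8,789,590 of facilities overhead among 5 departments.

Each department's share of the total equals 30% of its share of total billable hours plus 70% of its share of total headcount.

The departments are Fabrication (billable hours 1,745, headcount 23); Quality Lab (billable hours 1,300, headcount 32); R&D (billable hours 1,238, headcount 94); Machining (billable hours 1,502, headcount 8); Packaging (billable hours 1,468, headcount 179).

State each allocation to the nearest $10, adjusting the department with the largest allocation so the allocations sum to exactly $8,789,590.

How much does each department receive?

Fabrication: $1,055,570 · Quality Lab: $1,058,600 · R&D: $2,171,380 · Machining: $692,560 · Packaging: $3,811,480

Billable hours total 7,253; headcount total 336.
Blended shares (30% billable hours + 70% headcount): Fabrication 0.1201; Quality Lab 0.1204; R&D 0.2470; Machining 0.0788; Packaging 0.4336.
Unrounded shares: Fabrication 1,055,574.36; Quality Lab 1,058,596.42; R&D 2,171,377.95; Machining 692,555.38; Packaging 3,811,485.89.
At nearest $10: Fabrication $1,055,570; Quality Lab $1,058,600; R&D $2,171,380; Machining $692,560; Packaging $3,811,490. Sum = $8,789,600.
Difference $8,789,590 − $8,789,600 = −$10 applied to largest allocation (Packaging): Packaging becomes $3,811,480.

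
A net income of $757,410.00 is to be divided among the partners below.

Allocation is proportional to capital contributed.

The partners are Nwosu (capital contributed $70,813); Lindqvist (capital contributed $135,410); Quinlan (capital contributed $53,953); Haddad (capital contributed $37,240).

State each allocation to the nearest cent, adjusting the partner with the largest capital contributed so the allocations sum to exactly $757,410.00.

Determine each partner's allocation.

Nwosu: $180,334.87 | Lindqvist: $344,839.84 | Quinlan: $137,398.60 | Haddad: $94,836.69

Sum of capital contributed: 70,813 + 135,410 + 53,953 + 37,240 = 297,416.
Proportional shares: Nwosu 180,334.8654; Lindqvist 344,839.8476; Quinlan 137,398.5990; Haddad 94,836.6880.
At nearest cent: Nwosu $180,334.87; Lindqvist $344,839.85; Quinlan $137,398.60; Haddad $94,836.69. Sum = $757,410.01.
Difference $757,410.00 − $757,410.01 = −$0.01 applied to largest capital contributed (Lindqvist): Lindqvist becomes $344,839.84.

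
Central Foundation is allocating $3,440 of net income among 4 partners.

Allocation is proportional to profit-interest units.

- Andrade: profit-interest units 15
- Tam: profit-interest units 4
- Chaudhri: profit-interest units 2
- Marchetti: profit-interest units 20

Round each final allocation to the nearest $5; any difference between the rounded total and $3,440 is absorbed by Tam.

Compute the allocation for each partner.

Andrade: $1,260 | Tam: $330 | Chaudhri: $170 | Marchetti: $1,680

Profit-interest units total: 41.
Raw shares: Andrade 15/41 × $3,440 = 1,258.54; Tam 4/41 × $3,440 = 335.61; Chaudhri 2/41 × $3,440 = 167.80; Marchetti 20/41 × $3,440 = 1,678.05.
After rounding ($5): Andrade $1,260; Tam $335; Chaudhri $170; Marchetti $1,680. Sum = $3,445.
Difference $3,440 − $3,445 = −$5 applied to Tam: Tam becomes $330.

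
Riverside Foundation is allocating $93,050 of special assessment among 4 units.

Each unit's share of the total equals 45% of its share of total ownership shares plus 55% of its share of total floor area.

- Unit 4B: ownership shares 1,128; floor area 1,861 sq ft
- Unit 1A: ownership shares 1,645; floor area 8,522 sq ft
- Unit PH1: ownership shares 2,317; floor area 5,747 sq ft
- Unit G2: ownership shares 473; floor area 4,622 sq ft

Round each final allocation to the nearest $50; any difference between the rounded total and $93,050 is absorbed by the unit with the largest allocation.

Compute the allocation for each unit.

Totals — ownership shares 5,563, floor area 20,752.
Composite weights (45% ownership shares + 55% floor area): Unit 4B 0.1406; Unit 1A 0.3589; Unit PH1 0.3397; Unit G2 0.1608.
Raw shares: Unit 4B 13,079.92; Unit 1A 33,398.37; Unit PH1 31,612.93; Unit G2 14,958.79.
After rounding ($50): Unit 4B $13,100; Unit 1A $33,400; Unit PH1 $31,600; Unit G2 $14,950. Sum = $93,050.
No rounding difference to absorb.

Unit 4B: $13,100 · Unit 1A: $33,400 · Unit PH1: $31,600 · Unit G2: $14,950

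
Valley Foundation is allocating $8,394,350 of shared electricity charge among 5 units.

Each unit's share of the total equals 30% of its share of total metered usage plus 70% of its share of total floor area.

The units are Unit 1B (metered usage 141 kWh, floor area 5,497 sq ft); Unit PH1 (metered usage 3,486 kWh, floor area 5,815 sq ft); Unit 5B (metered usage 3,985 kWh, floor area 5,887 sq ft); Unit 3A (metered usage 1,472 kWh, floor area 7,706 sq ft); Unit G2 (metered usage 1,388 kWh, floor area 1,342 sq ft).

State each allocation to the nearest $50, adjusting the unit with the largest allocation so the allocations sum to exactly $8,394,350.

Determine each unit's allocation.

Unit 1B: $1,264,550 · Unit PH1: $2,140,150 · Unit 5B: $2,276,250 · Unit 3A: $2,079,150 · Unit G2: $634,250

Totals — metered usage 10,472, floor area 26,247.
Combined weights (30% metered usage + 70% floor area): Unit 1B 0.1506; Unit PH1 0.2550; Unit 5B 0.2712; Unit 3A 0.2477; Unit G2 0.0756.
Proportional shares: Unit 1B 1,264,548.09; Unit PH1 2,140,145.41; Unit 5B 2,276,263.85; Unit 3A 2,079,166.47; Unit G2 634,226.17.
Rounded to nearest $50: Unit 1B $1,264,550; Unit PH1 $2,140,150; Unit 5B $2,276,250; Unit 3A $2,079,150; Unit G2 $634,250. Sum = $8,394,350.
Sum already equals the total — no adjustment.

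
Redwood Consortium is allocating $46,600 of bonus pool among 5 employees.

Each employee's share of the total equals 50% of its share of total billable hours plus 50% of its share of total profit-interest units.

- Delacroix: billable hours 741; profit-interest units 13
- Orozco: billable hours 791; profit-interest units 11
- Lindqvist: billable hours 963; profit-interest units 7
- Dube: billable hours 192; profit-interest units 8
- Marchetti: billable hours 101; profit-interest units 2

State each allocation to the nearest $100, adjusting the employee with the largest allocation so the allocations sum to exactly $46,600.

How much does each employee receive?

Delacroix: $13,500 | Orozco: $12,900 | Lindqvist: $12,000 | Dube: $6,200 | Marchetti: $2,000

Billable hours total 2,788; profit-interest units total 41.
Composite weights (50% billable hours + 50% profit-interest units): Delacroix 0.2914; Orozco 0.2760; Lindqvist 0.2581; Dube 0.1320; Marchetti 0.0425.
Unrounded shares: Delacroix 13,580.52; Orozco 12,861.80; Lindqvist 12,026.08; Dube 6,150.93; Marchetti 1,980.67.
At nearest $100: Delacroix $13,600; Orozco $12,900; Lindqvist $12,000; Dube $6,200; Marchetti $2,000. Sum = $46,700.
Difference $46,600 − $46,700 = −$100 applied to largest allocation (Delacroix): Delacroix becomes $13,500.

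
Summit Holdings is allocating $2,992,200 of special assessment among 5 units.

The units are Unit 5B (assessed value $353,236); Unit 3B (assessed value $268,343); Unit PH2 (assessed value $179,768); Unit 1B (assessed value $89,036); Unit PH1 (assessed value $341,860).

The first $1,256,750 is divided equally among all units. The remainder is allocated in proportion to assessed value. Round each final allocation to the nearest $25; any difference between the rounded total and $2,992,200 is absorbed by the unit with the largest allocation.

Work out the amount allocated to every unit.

$1,256,750 shared equally gives $251,350 per unit.
Remainder $1,735,450 by assessed value (total 1,232,243): Unit 5B 497,485.82 → $497,475; Unit 3B 377,925.34 → $377,925; Unit PH2 253,179.26 → $253,175; Unit 1B 125,395.34 → $125,400; Unit PH1 481,464.24 → $481,475.
Totals: Unit 5B $251,350 + $497,475 = $748,825; Unit 3B $251,350 + $377,925 = $629,275; Unit PH2 $251,350 + $253,175 = $504,525; Unit 1B $251,350 + $125,400 = $376,750; Unit PH1 $251,350 + $481,475 = $732,825.

Unit 5B: $748,825 | Unit 3B: $629,275 | Unit PH2: $504,525 | Unit 1B: $376,750 | Unit PH1: $732,825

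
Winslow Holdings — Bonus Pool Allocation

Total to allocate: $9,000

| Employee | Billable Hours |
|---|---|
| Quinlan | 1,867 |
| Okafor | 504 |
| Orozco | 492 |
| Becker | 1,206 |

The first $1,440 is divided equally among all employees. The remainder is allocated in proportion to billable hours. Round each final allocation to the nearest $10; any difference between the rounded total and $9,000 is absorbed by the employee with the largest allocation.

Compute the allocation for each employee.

$1,440 shared equally gives $360 per employee.
Remainder $7,560 by billable hours (total 4,069): Quinlan 3,468.79 → $3,470; Okafor 936.41 → $940; Orozco 914.11 → $910; Becker 2,240.69 → $2,240.
Totals: Quinlan $360 + $3,470 = $3,830; Okafor $360 + $940 = $1,300; Orozco $360 + $910 = $1,270; Becker $360 + $2,240 = $2,600.

Quinlan: $3,830 · Okafor: $1,300 · Orozco: $1,270 · Becker: $2,600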